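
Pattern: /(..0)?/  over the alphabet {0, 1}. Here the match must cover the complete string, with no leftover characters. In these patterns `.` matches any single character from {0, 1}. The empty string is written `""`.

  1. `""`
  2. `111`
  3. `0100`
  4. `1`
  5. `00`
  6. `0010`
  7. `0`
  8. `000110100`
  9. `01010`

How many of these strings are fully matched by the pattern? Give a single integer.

1 → match
2 → no match
3 → no match
4 → no match
5 → no match
6 → no match
7 → no match
8 → no match
9 → no match
Total matched: 1

1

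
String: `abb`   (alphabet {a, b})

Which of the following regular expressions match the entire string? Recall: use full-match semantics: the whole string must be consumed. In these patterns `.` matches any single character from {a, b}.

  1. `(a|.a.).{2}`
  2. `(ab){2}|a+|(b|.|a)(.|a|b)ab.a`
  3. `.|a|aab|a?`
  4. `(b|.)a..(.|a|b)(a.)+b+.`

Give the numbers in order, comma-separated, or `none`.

1

1 → match
2 → no match
3 → no match
4 → no match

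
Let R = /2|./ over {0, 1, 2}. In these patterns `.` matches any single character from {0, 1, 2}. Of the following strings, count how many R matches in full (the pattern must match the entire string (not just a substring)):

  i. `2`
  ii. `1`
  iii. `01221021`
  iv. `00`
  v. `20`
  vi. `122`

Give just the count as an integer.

i → match
ii → match
iii → no match
iv → no match
v → no match
vi → no match
Total matched: 2

2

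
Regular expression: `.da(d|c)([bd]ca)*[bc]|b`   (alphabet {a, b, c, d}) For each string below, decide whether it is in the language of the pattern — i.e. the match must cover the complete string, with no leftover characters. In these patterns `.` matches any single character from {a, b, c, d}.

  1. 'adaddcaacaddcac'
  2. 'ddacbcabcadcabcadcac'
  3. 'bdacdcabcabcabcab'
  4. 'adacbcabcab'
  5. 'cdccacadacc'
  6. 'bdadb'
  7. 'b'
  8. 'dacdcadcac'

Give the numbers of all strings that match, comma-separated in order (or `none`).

2, 3, 4, 6, 7

1 → no match
2 → match
3 → match
4. 'adacbcabcab' → match
5. 'cdccacadacc' → no match
6. 'bdadb' → match
7. 'b' → match
8. 'dacdcadcac' → no match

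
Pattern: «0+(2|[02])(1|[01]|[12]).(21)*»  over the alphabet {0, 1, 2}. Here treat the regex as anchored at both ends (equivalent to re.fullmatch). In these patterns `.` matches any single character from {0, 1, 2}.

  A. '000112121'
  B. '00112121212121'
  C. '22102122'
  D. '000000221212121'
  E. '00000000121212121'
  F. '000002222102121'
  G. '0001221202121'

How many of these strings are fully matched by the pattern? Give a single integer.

A. '000112121' → match
B → match
C. '22102122' → no match — must start with '0'
D → match
E → match
F → no match
G → no match
Total matched: 4

4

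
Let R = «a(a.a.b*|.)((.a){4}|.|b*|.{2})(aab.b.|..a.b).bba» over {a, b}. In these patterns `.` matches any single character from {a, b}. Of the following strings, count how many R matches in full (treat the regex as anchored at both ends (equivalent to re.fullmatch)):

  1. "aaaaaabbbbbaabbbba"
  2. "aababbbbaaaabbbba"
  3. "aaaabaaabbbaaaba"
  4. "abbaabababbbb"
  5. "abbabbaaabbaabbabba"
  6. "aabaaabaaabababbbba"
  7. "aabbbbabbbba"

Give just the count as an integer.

1 → no match
2 → match
3 → no match — must end with "bba"
4 → no match — must end with "bba"
5 → no match
6 → no match
7. "aabbbbabbbba" → no match
Total matched: 1

1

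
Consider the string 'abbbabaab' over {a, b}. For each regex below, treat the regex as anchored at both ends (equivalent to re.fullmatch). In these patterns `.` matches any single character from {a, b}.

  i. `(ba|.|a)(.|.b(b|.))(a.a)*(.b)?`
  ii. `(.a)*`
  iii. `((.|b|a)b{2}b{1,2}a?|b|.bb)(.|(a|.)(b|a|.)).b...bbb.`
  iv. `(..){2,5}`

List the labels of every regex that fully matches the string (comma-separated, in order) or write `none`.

i

i → match
ii → no match
iii → no match
iv → no match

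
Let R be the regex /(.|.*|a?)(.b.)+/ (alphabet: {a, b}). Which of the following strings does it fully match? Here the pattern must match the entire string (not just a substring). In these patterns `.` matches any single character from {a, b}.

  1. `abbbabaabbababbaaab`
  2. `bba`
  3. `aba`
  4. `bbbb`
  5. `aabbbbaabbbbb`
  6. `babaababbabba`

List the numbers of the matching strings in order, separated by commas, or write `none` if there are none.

1 → no match
2 → match
3 → match
4 → match
5 → match
6 → match

2, 3, 4, 5, 6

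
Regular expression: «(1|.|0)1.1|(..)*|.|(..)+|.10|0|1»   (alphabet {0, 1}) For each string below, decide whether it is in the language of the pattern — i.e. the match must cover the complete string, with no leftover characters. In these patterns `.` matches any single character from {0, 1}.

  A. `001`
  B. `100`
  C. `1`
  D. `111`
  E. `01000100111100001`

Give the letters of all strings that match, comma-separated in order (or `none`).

A. `001` → no match
B. `100` → no match
C. `1` → match
D. `111` → no match
E → no match

C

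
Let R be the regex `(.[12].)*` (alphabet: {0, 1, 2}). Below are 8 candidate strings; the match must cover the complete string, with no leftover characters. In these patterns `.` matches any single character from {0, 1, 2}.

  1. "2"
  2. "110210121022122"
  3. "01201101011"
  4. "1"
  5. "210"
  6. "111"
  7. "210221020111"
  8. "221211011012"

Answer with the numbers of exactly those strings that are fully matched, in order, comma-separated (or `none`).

2, 5, 6, 7, 8

1 → no match
2 → match
3 → no match
4 → no match
5 → match
6 → match
7 → match
8 → match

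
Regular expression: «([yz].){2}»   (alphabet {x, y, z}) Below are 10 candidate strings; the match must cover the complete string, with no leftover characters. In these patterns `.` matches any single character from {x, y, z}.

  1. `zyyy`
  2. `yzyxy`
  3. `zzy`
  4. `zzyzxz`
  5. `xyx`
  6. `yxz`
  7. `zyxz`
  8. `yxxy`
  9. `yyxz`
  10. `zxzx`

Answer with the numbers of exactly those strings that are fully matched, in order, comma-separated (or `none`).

1, 10

1 → match
2 → no match
3 → no match
4 → no match
5 → no match
6 → no match
7 → no match
8 → no match
9 → no match
10 → match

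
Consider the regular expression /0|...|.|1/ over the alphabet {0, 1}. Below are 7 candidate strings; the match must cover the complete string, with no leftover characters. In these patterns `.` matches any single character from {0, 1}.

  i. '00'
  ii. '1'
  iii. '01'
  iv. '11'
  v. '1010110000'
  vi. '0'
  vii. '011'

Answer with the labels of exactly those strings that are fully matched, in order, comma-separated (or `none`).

i. '00' → no match
ii. '1' → match
iii. '01' → no match
iv. '11' → no match
v. '1010110000' → no match
vi. '0' → match
vii. '011' → match

ii, vi, vii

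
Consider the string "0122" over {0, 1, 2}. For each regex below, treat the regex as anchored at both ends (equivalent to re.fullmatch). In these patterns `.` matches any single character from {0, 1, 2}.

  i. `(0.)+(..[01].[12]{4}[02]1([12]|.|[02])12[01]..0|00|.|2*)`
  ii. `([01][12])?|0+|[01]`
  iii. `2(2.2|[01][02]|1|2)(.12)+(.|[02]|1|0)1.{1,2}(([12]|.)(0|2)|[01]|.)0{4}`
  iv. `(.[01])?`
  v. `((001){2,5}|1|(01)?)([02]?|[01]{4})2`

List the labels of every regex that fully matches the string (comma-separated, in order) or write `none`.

i → match
ii → no match
iii → no match — must start with "2"
iv → no match
v → match

i, v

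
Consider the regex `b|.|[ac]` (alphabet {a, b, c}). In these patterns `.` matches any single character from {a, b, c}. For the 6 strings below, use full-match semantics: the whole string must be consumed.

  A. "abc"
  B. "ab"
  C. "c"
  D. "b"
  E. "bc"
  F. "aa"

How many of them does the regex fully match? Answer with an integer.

A → no match
B → no match
C → match
D → match
E → no match
F → no match
Total matched: 2

2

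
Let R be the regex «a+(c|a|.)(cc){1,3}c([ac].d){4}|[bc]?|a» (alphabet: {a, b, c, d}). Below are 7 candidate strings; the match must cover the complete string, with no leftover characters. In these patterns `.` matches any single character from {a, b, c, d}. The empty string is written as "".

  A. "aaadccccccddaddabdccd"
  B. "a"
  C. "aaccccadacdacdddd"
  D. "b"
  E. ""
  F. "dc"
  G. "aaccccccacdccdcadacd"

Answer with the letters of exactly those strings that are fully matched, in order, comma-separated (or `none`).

A, B, D, E, G

A → match
B → match
C → no match
D → match
E → match
F → no match
G → match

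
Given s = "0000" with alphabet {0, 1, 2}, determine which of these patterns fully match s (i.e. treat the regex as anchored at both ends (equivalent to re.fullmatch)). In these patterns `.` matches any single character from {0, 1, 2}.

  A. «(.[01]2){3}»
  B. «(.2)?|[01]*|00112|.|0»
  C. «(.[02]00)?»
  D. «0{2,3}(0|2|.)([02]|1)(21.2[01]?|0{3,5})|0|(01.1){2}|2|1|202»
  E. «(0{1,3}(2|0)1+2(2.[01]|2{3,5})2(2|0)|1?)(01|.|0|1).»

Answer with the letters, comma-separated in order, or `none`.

A → no match — must end with "2"
B → match
C → match
D → no match
E → no match

B, C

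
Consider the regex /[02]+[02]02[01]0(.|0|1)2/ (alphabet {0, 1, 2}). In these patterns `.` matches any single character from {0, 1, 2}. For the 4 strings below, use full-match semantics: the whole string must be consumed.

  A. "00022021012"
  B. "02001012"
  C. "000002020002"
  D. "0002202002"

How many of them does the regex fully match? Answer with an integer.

A → match
B → no match
C → match
D → no match
Total matched: 2

2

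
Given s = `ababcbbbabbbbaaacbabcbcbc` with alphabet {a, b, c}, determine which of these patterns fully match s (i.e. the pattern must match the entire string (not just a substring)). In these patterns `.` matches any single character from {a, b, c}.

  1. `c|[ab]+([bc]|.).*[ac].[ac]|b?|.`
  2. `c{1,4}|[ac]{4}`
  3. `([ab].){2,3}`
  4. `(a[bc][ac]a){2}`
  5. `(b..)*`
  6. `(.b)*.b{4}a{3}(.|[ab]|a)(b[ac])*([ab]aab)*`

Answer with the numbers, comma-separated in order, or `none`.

1 → match
2 → no match
3 → no match
4 → no match — must end with `a`
5 → no match
6 → match

1, 6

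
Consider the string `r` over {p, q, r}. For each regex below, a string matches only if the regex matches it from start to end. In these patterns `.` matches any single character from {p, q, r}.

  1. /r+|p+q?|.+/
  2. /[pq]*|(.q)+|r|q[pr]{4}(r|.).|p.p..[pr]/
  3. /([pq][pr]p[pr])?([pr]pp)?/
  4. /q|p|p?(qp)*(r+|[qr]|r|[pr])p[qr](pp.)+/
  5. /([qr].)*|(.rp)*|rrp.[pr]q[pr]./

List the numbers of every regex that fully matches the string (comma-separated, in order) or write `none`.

1, 2

1 → match
2 → match
3 → no match
4 → no match
5 → no match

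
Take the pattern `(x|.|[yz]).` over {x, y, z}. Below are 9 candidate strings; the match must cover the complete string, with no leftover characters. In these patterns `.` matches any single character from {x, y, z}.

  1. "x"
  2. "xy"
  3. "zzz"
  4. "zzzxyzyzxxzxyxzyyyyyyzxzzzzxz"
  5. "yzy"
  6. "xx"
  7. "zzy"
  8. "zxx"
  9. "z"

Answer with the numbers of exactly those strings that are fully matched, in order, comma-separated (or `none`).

2, 6

1 → no match
2 → match
3 → no match
4 → no match
5 → no match
6 → match
7 → no match
8 → no match
9 → no match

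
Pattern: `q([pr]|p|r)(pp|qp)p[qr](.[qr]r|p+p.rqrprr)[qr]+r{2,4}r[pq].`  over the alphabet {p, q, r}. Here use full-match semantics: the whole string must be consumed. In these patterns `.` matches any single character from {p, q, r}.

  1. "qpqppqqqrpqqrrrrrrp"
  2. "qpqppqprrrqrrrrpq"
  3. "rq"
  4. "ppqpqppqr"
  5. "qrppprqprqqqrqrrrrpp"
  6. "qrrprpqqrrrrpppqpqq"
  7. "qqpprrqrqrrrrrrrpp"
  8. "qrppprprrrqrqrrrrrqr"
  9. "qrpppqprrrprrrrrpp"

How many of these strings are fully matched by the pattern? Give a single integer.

1 → no match
2 → match
3 → no match — must start with "q"
4 → no match — must start with "q"
5 → no match
6 → no match
7 → no match
8 → match
9 → no match
Total matched: 2

2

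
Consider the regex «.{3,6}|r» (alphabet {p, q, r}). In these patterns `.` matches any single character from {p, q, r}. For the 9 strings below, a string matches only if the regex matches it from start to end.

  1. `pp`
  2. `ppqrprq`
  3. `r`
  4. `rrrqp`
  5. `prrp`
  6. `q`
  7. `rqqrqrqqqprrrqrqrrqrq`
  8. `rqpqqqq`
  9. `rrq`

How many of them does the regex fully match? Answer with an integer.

1. `pp` → no match
2. `ppqrprq` → no match
3. `r` → match
4. `rrrqp` → match
5. `prrp` → match
6. `q` → no match
7 → no match
8. `rqpqqqq` → no match
9. `rrq` → match
Total matched: 4

4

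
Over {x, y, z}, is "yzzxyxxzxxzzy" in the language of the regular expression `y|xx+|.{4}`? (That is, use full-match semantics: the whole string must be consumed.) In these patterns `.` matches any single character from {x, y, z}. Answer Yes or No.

No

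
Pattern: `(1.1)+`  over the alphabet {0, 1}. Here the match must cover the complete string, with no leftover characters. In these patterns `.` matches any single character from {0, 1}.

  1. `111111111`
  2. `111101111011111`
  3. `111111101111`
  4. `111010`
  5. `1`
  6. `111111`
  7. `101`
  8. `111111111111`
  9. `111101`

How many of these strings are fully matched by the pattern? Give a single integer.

6

1 → match
2 → no match
3 → match
4 → no match — must end with `1`
5 → no match
6 → match
7 → match
8 → match
9 → match
Total matched: 6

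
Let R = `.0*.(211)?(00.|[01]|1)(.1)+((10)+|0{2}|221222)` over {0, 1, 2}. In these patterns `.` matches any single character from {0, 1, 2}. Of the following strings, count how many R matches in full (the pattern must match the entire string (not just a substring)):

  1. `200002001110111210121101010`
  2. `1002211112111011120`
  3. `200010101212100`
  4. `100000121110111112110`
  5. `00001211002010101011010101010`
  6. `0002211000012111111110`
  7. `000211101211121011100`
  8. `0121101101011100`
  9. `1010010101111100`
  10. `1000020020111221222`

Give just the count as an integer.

9

1 → match
2 → no match
3 → match
4 → match
5 → match
6 → match
7 → match
8 → match
9 → match
10 → match
Total matched: 9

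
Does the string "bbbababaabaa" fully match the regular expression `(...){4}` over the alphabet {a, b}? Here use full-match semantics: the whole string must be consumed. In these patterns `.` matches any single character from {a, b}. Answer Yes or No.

Yes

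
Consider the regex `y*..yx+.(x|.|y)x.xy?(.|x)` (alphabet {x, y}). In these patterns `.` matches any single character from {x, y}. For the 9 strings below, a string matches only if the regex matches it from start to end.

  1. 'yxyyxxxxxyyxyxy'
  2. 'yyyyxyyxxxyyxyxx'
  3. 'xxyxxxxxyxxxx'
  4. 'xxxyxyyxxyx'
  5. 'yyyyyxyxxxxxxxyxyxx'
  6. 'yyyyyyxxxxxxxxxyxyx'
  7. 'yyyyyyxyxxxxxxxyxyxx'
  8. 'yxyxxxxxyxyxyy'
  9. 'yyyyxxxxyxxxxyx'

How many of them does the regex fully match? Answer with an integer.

8

1 → match
2 → match
3 → match
4. 'xxxyxyyxxyx' → no match
5 → match
6 → match
7 → match
8 → match
9 → match
Total matched: 8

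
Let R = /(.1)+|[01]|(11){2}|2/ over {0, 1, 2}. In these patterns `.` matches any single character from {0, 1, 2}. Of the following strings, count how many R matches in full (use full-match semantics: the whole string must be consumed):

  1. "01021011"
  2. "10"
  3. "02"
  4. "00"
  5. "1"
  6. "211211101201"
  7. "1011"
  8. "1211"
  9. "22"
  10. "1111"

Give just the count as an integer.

1 → no match
2 → no match
3 → no match
4 → no match
5 → match
6 → no match
7 → no match
8 → no match
9 → no match
10 → match
Total matched: 2

2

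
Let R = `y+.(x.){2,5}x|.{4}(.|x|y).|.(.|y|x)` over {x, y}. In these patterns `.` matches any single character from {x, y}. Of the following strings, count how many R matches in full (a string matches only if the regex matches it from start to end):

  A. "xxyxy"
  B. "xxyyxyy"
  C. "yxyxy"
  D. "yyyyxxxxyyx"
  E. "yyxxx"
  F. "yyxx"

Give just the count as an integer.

A → no match
B → no match
C → no match
D → no match
E → no match
F → no match
Total matched: 0

0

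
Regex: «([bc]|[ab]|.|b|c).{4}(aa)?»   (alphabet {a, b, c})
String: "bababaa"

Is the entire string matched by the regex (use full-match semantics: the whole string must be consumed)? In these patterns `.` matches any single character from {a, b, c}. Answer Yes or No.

Yes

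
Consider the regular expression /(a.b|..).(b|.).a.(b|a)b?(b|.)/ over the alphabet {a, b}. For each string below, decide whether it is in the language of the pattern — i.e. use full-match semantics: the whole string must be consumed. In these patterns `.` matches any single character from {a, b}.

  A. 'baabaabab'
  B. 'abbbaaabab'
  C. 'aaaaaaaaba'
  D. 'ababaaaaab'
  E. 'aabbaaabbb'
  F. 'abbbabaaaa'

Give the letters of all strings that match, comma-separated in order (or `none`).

A, B, C, E, F

A → match
B → match
C → match
D → no match
E → match
F → match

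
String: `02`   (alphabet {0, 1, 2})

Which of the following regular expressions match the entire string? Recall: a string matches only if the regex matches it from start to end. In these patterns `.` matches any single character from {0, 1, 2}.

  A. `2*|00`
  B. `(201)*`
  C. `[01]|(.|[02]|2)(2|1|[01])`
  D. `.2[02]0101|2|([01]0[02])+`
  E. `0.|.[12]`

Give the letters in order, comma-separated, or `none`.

A → no match
B → no match
C → match
D → no match
E → match

C, E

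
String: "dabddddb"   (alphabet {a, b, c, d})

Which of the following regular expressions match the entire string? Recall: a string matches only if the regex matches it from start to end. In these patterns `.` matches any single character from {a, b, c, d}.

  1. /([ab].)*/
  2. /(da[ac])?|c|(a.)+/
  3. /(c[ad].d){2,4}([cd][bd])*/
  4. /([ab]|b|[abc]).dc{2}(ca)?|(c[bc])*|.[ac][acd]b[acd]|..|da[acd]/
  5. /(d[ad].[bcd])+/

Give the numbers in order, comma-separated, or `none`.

1 → no match
2 → no match
3 → no match — must start with "c"
4 → no match
5 → match

5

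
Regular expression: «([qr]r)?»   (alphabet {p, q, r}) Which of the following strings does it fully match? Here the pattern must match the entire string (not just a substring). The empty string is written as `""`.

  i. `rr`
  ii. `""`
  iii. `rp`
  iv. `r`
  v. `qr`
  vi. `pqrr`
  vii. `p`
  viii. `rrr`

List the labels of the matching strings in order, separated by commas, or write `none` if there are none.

i, ii, v

i → match
ii → match
iii → no match
iv → no match
v → match
vi → no match
vii → no match
viii → no match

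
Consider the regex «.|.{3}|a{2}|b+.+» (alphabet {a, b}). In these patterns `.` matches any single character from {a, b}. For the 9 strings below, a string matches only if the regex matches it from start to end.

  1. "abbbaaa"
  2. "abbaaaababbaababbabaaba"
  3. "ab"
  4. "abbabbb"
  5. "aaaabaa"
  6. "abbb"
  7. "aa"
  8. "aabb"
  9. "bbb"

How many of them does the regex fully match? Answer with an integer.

1. "abbbaaa" → no match
2 → no match
3. "ab" → no match
4. "abbabbb" → no match
5. "aaaabaa" → no match
6. "abbb" → no match
7. "aa" → match
8. "aabb" → no match
9. "bbb" → match
Total matched: 2

2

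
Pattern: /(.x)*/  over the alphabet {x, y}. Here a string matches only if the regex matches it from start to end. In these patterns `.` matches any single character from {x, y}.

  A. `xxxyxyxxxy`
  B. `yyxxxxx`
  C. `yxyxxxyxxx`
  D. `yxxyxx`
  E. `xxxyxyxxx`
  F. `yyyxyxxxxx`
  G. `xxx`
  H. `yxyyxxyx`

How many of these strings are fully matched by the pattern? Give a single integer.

1

A → no match
B → no match
C → match
D → no match
E → no match
F → no match
G → no match
H → no match
Total matched: 1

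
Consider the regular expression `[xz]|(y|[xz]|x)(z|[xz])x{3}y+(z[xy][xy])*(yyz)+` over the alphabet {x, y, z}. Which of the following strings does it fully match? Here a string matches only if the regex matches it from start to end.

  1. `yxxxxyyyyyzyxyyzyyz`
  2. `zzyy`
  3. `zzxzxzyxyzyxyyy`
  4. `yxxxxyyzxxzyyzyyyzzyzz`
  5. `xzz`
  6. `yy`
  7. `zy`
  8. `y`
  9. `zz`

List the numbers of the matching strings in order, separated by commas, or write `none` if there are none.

1 → match
2 → no match
3 → no match
4 → no match
5 → no match
6 → no match
7 → no match
8 → no match
9 → no match

1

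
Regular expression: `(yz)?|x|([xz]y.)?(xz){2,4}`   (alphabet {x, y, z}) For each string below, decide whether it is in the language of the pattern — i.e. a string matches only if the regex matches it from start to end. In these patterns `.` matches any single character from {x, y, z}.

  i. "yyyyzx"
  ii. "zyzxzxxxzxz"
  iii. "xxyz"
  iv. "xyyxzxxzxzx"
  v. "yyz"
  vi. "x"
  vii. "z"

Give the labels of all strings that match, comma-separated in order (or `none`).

vi

i → no match
ii → no match
iii → no match
iv → no match
v → no match
vi → match
vii → no match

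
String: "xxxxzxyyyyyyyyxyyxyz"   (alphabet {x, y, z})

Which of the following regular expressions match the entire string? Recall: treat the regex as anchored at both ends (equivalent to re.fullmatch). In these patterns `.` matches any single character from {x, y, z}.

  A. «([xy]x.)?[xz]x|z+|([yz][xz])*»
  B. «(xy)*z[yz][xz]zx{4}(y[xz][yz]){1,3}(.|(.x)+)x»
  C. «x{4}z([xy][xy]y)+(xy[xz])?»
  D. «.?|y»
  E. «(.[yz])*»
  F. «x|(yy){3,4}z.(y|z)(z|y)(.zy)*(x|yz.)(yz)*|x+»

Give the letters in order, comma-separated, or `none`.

C

A → no match
B → no match — must end with "x"
C → match
D → no match
E → no match
F → no match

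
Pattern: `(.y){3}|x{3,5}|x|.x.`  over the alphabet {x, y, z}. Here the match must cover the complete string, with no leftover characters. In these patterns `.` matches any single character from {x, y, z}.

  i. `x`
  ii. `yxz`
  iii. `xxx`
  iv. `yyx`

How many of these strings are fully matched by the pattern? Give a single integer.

3

i → match
ii → match
iii → match
iv → no match
Total matched: 3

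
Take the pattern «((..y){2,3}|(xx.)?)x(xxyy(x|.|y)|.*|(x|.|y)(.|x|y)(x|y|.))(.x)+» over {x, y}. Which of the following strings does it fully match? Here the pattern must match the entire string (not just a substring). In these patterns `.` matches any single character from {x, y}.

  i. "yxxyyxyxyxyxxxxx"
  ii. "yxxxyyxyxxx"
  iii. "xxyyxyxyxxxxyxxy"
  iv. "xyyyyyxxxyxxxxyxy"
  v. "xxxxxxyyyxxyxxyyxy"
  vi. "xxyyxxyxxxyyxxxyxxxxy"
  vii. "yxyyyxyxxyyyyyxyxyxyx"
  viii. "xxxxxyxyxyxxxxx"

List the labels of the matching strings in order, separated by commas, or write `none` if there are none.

viii

i → no match
ii → no match
iii → no match — must end with "x"
iv → no match — must end with "x"
v → no match — must end with "x"
vi → no match — must end with "x"
vii → no match
viii → match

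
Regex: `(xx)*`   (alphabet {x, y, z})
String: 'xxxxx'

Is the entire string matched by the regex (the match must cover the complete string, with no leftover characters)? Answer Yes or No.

No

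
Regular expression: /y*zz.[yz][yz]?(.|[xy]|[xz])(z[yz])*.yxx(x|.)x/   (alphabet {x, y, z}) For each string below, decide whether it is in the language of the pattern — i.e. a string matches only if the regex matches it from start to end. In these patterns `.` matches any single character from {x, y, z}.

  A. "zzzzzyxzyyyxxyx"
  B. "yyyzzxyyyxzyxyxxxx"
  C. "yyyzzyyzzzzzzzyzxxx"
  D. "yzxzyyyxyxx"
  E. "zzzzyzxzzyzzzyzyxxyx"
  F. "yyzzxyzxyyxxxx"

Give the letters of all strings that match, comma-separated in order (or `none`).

A → no match
B → no match
C → no match
D → no match
E → no match
F → match

F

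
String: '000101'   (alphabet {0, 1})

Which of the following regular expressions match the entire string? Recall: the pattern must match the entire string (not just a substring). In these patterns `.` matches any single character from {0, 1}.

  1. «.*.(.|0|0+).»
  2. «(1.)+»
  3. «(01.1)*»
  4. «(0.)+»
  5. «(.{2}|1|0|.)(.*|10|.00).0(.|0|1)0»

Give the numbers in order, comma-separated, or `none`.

1 → match
2 → no match — must start with '1'
3 → no match
4 → match
5 → no match — must end with '0'

1, 4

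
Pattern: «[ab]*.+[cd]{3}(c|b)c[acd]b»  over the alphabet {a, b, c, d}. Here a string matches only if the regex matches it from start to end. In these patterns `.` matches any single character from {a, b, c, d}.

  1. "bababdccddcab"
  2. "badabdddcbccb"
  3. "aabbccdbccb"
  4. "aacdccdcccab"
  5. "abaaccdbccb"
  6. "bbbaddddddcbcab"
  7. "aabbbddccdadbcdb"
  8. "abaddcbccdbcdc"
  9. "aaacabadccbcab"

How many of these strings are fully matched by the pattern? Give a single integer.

6

1 → no match
2 → match
3 → match
4 → match
5 → match
6 → match
7 → no match
8 → no match — must end with "b"
9 → match
Total matched: 6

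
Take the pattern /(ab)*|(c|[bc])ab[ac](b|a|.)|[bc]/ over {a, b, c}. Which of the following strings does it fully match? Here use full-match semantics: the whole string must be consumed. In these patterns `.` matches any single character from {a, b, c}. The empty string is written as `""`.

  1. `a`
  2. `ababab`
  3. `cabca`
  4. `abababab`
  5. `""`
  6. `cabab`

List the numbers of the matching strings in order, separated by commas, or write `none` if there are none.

1 → no match
2 → match
3 → match
4 → match
5 → match
6 → match

2, 3, 4, 5, 6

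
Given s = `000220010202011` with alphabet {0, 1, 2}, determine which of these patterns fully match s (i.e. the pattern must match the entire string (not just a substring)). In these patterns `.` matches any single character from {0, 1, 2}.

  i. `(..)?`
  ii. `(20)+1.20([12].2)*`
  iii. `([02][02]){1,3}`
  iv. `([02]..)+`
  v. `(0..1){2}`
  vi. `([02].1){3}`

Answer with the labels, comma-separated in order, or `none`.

iv

i → no match
ii → no match — must start with `20`
iii → no match
iv → match
v → no match
vi → no match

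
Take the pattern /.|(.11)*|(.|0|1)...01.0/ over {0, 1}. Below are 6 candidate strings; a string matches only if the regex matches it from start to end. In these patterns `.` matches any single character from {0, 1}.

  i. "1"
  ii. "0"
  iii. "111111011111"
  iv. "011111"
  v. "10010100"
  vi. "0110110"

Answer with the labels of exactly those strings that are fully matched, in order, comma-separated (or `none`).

i → match
ii → match
iii → match
iv → match
v → match
vi → no match

i, ii, iii, iv, v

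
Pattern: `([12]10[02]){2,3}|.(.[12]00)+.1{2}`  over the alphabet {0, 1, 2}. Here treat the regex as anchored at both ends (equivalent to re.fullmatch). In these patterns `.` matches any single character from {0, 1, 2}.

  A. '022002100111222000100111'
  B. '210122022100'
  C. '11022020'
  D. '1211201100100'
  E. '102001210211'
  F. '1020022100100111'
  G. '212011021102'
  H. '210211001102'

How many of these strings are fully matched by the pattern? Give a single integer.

A → no match
B → no match
C → no match
D → no match
E → no match
F → no match
G → no match
H → match
Total matched: 1

1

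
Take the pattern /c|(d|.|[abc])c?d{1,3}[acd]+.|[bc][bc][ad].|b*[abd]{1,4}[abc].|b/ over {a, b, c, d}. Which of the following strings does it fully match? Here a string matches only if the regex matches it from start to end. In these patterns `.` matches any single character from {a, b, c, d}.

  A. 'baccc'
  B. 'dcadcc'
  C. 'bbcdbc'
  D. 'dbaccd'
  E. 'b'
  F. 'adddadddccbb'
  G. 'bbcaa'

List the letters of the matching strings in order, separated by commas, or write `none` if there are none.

E

A. 'baccc' → no match
B. 'dcadcc' → no match
C. 'bbcdbc' → no match
D. 'dbaccd' → no match
E. 'b' → match
F. 'adddadddccbb' → no match
G. 'bbcaa' → no match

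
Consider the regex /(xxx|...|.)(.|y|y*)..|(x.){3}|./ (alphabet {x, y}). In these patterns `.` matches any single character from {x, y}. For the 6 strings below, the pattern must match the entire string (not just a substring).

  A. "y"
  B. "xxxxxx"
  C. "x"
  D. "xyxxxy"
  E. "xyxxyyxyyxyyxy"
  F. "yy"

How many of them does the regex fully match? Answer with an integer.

A → match
B → match
C → match
D → match
E → no match
F → no match
Total matched: 4

4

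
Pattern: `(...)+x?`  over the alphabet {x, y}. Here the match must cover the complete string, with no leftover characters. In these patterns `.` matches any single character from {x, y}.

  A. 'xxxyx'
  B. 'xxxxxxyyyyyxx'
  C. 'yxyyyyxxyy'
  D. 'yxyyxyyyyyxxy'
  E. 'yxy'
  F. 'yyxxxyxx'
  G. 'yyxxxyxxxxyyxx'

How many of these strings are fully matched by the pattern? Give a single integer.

2

A → no match
B → match
C → no match
D → no match
E → match
F → no match
G → no match
Total matched: 2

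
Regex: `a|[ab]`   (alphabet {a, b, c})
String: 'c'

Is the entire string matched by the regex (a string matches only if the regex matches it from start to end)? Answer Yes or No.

No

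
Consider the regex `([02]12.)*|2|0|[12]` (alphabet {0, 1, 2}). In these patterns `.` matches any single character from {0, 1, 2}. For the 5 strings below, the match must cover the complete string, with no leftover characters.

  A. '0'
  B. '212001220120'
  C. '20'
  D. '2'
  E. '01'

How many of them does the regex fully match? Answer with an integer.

A → match
B → match
C → no match
D → match
E → no match
Total matched: 3

3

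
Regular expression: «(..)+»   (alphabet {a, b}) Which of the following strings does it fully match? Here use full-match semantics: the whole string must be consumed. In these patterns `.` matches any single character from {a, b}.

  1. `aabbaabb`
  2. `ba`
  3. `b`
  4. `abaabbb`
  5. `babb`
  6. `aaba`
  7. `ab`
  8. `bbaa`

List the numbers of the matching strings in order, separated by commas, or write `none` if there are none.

1, 2, 5, 6, 7, 8

1 → match
2 → match
3 → no match
4 → no match
5 → match
6 → match
7 → match
8 → match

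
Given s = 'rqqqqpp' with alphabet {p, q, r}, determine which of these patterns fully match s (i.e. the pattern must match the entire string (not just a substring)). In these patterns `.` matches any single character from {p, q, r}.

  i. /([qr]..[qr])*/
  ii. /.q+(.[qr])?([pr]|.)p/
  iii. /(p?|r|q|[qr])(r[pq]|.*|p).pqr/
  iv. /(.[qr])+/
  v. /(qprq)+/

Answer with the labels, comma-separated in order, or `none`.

i → no match
ii → match
iii → no match — must end with 'pqr'
iv → no match
v → no match — must start with 'qprq'

ii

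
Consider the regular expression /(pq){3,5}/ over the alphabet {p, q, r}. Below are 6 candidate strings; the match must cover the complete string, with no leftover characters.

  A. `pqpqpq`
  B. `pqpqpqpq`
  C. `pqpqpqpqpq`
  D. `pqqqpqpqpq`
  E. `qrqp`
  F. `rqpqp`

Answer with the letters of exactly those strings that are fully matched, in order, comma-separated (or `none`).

A, B, C

A → match
B → match
C → match
D → no match
E → no match — must start with `pq`
F → no match — must start with `pq`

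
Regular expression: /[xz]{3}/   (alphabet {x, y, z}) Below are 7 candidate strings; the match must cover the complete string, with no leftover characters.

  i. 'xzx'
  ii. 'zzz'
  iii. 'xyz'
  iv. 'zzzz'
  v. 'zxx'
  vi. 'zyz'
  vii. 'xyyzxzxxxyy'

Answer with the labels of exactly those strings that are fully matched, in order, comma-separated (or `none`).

i, ii, v

i → match
ii → match
iii → no match
iv → no match
v → match
vi → no match
vii → no match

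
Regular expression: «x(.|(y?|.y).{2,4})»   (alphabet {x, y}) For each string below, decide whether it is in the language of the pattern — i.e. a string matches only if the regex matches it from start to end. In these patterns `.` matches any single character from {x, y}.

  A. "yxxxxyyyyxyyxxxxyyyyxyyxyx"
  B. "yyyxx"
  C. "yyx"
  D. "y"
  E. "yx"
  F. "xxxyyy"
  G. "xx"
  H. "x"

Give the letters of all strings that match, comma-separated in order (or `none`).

A → no match — must start with "x"
B → no match — must start with "x"
C → no match — must start with "x"
D → no match — must start with "x"
E → no match — must start with "x"
F → no match
G → match
H → no match

G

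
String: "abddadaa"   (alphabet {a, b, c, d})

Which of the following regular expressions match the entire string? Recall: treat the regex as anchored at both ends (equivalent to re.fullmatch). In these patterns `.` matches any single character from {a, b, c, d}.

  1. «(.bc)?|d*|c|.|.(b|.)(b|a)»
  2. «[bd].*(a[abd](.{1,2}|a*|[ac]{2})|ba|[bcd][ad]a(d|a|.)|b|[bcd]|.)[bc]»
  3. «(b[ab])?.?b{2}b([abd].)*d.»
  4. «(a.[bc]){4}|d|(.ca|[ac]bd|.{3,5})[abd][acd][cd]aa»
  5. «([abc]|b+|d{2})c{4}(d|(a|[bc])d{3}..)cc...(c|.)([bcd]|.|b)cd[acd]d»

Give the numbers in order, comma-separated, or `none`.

1 → no match
2 → no match
3 → no match
4 → match
5 → no match — must end with "d"

4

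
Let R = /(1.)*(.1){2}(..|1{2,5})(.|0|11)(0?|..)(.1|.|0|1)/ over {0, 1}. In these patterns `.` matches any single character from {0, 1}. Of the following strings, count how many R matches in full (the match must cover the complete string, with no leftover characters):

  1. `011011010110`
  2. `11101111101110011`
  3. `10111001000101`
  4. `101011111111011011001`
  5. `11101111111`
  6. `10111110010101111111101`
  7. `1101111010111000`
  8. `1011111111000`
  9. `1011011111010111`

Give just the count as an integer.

2

1. `011011010110` → no match
2 → no match
3 → no match
4 → match
5. `11101111111` → no match
6 → no match
7 → no match
8 → match
9 → no match
Total matched: 2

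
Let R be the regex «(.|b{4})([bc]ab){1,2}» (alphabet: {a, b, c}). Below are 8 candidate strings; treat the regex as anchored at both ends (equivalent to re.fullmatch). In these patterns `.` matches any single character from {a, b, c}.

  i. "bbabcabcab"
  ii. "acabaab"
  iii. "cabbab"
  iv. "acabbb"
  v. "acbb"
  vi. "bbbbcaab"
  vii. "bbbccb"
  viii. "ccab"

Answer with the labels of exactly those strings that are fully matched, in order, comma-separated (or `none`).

viii

i → no match
ii → no match
iii → no match
iv → no match — must end with "ab"
v → no match — must end with "ab"
vi → no match
vii → no match — must end with "ab"
viii → match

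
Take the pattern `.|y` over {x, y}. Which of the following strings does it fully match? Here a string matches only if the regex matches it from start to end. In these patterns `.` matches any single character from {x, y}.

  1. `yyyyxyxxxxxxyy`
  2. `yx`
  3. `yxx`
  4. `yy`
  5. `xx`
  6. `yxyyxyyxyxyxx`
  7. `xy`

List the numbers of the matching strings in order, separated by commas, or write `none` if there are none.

none

1 → no match
2 → no match
3 → no match
4 → no match
5 → no match
6 → no match
7 → no match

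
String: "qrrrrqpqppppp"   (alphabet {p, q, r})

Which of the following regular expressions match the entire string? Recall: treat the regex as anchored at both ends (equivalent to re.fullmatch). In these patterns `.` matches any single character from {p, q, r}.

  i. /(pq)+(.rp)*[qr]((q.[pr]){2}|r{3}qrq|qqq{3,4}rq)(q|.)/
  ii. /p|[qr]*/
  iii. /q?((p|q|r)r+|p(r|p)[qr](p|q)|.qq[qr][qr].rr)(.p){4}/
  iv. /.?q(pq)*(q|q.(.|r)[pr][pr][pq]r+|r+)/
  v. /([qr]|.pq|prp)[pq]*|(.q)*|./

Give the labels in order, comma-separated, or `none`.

i → no match — must start with "pq"
ii → no match
iii → match
iv → no match
v → no match

iii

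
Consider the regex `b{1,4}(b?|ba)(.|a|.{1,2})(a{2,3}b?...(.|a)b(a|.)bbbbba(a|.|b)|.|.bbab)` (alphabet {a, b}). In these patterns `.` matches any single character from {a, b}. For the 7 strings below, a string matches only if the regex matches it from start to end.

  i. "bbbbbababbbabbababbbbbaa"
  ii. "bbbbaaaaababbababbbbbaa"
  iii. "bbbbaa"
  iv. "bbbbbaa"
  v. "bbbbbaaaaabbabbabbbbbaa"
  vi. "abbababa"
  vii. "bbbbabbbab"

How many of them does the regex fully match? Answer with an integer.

5

i → no match
ii → match
iii. "bbbbaa" → match
iv. "bbbbbaa" → match
v → match
vi. "abbababa" → no match — must start with "b"
vii. "bbbbabbbab" → match
Total matched: 5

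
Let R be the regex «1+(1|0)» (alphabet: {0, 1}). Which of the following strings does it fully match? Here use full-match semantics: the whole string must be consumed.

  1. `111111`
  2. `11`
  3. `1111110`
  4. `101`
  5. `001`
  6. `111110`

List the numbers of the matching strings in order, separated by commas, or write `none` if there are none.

1, 2, 3, 6

1 → match
2 → match
3 → match
4 → no match
5 → no match — must start with `1`
6 → match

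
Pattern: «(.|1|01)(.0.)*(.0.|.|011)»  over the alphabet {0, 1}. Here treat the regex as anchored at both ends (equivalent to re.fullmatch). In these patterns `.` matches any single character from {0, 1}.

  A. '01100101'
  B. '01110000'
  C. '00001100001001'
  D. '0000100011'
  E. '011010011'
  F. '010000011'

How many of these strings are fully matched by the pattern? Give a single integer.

4

A → match
B → no match
C → no match
D → match
E → match
F → match
Total matched: 4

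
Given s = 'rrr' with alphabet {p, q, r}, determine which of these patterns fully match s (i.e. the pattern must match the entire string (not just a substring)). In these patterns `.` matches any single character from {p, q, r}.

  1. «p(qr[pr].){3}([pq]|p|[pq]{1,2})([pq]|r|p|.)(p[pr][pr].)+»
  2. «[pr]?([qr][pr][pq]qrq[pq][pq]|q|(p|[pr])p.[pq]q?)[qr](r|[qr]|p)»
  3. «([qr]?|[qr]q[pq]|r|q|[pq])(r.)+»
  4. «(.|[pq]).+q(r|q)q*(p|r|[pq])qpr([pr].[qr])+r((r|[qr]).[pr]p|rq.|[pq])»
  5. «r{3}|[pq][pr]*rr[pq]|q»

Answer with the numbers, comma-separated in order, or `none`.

3, 5

1 → no match — must start with 'pqr'
2 → no match
3 → match
4 → no match
5 → match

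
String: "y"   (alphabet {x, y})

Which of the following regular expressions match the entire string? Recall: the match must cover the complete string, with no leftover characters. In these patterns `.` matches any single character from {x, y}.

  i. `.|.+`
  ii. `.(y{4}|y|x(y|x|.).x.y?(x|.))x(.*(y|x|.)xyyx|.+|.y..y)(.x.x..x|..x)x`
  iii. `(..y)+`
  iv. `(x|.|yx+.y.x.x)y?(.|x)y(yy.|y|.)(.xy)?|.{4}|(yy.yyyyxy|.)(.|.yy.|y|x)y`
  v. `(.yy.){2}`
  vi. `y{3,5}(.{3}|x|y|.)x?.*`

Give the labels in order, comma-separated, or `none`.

i

i → match
ii → no match — must end with "xx"
iii → no match
iv → no match
v → no match
vi → no match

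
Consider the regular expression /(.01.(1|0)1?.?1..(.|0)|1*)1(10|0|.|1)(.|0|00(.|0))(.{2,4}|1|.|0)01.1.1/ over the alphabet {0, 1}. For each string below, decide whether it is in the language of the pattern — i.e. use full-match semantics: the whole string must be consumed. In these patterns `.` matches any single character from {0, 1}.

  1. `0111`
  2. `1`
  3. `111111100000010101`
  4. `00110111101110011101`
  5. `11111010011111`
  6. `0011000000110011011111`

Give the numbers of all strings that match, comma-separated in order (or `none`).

1 → no match
2 → no match
3 → match
4 → match
5 → match
6 → no match

3, 4, 5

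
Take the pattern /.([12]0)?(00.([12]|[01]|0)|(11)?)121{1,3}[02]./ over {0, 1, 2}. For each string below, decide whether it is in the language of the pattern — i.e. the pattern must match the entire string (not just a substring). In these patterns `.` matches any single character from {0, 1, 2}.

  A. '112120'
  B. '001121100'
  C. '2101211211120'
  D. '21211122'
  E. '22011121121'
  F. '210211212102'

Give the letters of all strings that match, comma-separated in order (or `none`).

A → match
B → no match
C → no match
D → match
E → match
F → no match

A, D, E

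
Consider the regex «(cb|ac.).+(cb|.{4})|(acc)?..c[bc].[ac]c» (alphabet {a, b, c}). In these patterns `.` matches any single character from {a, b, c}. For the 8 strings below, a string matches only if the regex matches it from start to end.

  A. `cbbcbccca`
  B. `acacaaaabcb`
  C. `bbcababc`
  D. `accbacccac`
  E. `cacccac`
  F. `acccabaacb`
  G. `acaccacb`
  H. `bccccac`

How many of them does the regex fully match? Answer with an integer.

7

A → match
B → match
C → no match
D → match
E → match
F → match
G → match
H → match
Total matched: 7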